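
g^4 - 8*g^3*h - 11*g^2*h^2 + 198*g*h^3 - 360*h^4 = (g - 6*h)*(g - 4*h)*(g - 3*h)*(g + 5*h)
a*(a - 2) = a^2 - 2*a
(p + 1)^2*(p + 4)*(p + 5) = p^4 + 11*p^3 + 39*p^2 + 49*p + 20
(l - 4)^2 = l^2 - 8*l + 16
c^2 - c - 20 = (c - 5)*(c + 4)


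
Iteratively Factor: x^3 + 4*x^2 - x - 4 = (x - 1)*(x^2 + 5*x + 4) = (x - 1)*(x + 4)*(x + 1)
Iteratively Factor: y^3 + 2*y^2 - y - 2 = (y - 1)*(y^2 + 3*y + 2) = (y - 1)*(y + 1)*(y + 2)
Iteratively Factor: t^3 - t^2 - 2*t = (t - 2)*(t^2 + t) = (t - 2)*(t + 1)*(t)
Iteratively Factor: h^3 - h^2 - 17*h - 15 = (h - 5)*(h^2 + 4*h + 3) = (h - 5)*(h + 1)*(h + 3)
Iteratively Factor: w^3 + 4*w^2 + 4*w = (w)*(w^2 + 4*w + 4) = w*(w + 2)*(w + 2)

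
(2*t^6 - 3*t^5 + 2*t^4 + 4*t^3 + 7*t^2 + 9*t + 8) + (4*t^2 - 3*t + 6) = 2*t^6 - 3*t^5 + 2*t^4 + 4*t^3 + 11*t^2 + 6*t + 14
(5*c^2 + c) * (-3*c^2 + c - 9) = -15*c^4 + 2*c^3 - 44*c^2 - 9*c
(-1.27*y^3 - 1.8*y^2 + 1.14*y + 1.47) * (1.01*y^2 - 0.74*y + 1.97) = -1.2827*y^5 - 0.8782*y^4 - 0.0185*y^3 - 2.9049*y^2 + 1.158*y + 2.8959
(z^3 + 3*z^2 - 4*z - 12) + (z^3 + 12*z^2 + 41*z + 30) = 2*z^3 + 15*z^2 + 37*z + 18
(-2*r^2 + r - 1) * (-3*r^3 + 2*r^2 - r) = 6*r^5 - 7*r^4 + 7*r^3 - 3*r^2 + r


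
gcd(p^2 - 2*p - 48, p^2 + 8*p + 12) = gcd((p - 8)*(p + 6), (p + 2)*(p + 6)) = p + 6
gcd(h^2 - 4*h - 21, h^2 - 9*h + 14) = h - 7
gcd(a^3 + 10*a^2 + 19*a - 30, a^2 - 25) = a + 5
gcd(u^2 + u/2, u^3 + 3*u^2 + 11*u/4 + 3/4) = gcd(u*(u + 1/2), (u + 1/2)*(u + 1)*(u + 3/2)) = u + 1/2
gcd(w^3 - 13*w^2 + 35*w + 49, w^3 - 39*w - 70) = w - 7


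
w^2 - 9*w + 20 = (w - 5)*(w - 4)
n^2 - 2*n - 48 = (n - 8)*(n + 6)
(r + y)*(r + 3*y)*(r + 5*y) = r^3 + 9*r^2*y + 23*r*y^2 + 15*y^3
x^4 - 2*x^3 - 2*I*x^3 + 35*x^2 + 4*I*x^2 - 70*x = x*(x - 2)*(x - 7*I)*(x + 5*I)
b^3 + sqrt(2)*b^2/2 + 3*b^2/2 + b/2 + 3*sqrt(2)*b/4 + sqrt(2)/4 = (b + 1/2)*(b + 1)*(b + sqrt(2)/2)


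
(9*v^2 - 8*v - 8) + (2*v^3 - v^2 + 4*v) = 2*v^3 + 8*v^2 - 4*v - 8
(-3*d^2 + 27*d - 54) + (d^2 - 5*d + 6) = -2*d^2 + 22*d - 48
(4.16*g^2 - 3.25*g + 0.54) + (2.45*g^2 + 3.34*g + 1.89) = 6.61*g^2 + 0.0899999999999999*g + 2.43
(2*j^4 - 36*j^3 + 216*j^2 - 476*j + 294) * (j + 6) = 2*j^5 - 24*j^4 + 820*j^2 - 2562*j + 1764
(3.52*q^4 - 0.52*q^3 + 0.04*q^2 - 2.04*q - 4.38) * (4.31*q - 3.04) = 15.1712*q^5 - 12.942*q^4 + 1.7532*q^3 - 8.914*q^2 - 12.6762*q + 13.3152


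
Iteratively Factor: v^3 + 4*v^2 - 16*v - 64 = (v - 4)*(v^2 + 8*v + 16) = (v - 4)*(v + 4)*(v + 4)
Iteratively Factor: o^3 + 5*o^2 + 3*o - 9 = (o - 1)*(o^2 + 6*o + 9) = (o - 1)*(o + 3)*(o + 3)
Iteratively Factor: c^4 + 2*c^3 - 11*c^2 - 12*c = (c - 3)*(c^3 + 5*c^2 + 4*c) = (c - 3)*(c + 1)*(c^2 + 4*c) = (c - 3)*(c + 1)*(c + 4)*(c)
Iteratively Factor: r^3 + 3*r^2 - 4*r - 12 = (r + 3)*(r^2 - 4) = (r + 2)*(r + 3)*(r - 2)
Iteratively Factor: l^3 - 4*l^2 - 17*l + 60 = (l - 3)*(l^2 - l - 20) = (l - 5)*(l - 3)*(l + 4)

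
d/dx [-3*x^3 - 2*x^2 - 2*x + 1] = -9*x^2 - 4*x - 2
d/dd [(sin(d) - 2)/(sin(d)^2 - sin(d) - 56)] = (4*sin(d) + cos(d)^2 - 59)*cos(d)/(sin(d) + cos(d)^2 + 55)^2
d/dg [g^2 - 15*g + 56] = 2*g - 15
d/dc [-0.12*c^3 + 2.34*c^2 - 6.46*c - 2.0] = -0.36*c^2 + 4.68*c - 6.46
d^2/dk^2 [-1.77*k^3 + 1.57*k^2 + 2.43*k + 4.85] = 3.14 - 10.62*k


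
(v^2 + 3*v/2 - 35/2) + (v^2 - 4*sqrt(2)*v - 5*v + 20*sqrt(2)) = 2*v^2 - 4*sqrt(2)*v - 7*v/2 - 35/2 + 20*sqrt(2)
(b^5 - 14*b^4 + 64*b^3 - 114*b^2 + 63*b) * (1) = b^5 - 14*b^4 + 64*b^3 - 114*b^2 + 63*b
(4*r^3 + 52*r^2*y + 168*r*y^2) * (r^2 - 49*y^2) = 4*r^5 + 52*r^4*y - 28*r^3*y^2 - 2548*r^2*y^3 - 8232*r*y^4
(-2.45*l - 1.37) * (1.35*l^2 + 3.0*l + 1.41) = -3.3075*l^3 - 9.1995*l^2 - 7.5645*l - 1.9317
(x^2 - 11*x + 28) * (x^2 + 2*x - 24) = x^4 - 9*x^3 - 18*x^2 + 320*x - 672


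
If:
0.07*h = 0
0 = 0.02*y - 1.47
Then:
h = 0.00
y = 73.50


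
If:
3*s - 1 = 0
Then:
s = 1/3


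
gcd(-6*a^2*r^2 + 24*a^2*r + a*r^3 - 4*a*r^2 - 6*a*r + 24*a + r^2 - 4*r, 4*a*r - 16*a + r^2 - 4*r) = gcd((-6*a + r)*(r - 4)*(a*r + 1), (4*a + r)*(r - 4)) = r - 4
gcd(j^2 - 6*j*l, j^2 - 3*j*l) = j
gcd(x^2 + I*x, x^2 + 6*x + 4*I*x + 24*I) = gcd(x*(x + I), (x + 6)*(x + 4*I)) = 1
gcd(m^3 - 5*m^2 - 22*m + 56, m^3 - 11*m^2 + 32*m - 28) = m^2 - 9*m + 14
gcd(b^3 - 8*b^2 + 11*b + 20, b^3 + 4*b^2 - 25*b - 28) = b^2 - 3*b - 4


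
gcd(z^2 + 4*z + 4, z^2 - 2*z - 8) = z + 2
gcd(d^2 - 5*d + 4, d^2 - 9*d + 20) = d - 4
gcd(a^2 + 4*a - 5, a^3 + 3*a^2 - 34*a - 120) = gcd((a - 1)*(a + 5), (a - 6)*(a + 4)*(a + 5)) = a + 5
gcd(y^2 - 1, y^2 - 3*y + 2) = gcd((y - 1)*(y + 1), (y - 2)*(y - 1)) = y - 1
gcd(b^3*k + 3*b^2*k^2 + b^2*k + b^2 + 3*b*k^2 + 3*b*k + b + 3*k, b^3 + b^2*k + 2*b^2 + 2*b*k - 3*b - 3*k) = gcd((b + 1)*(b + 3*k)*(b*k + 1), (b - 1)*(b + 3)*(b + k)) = 1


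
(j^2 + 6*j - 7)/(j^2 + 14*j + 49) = (j - 1)/(j + 7)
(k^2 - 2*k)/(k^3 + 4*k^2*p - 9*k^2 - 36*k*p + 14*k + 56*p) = k/(k^2 + 4*k*p - 7*k - 28*p)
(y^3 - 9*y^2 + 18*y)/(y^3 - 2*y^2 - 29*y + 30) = y*(y - 3)/(y^2 + 4*y - 5)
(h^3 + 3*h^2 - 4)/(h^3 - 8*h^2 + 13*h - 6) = (h^2 + 4*h + 4)/(h^2 - 7*h + 6)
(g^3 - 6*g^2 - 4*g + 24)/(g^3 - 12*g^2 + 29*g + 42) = (g^2 - 4)/(g^2 - 6*g - 7)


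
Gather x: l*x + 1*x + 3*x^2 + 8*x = 3*x^2 + x*(l + 9)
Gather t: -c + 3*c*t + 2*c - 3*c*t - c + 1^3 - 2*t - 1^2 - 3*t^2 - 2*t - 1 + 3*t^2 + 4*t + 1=0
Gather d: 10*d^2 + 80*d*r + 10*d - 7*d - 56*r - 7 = 10*d^2 + d*(80*r + 3) - 56*r - 7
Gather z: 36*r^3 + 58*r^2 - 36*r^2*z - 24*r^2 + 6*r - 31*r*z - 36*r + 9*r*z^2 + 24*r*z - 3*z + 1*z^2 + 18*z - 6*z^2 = 36*r^3 + 34*r^2 - 30*r + z^2*(9*r - 5) + z*(-36*r^2 - 7*r + 15)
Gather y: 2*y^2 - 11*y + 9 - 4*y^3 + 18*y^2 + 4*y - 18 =-4*y^3 + 20*y^2 - 7*y - 9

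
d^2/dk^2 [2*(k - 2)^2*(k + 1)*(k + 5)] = 24*k^2 + 24*k - 60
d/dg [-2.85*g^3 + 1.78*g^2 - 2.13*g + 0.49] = -8.55*g^2 + 3.56*g - 2.13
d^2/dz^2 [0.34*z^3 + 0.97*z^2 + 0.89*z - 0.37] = 2.04*z + 1.94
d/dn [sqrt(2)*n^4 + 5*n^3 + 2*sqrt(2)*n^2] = n*(4*sqrt(2)*n^2 + 15*n + 4*sqrt(2))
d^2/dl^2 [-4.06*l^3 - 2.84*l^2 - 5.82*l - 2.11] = -24.36*l - 5.68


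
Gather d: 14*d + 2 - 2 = 14*d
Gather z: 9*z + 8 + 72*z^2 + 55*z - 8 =72*z^2 + 64*z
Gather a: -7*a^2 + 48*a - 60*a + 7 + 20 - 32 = -7*a^2 - 12*a - 5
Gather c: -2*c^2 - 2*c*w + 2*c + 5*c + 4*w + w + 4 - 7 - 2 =-2*c^2 + c*(7 - 2*w) + 5*w - 5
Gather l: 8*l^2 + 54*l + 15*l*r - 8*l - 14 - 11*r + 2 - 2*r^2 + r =8*l^2 + l*(15*r + 46) - 2*r^2 - 10*r - 12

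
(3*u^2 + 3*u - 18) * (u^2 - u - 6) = 3*u^4 - 39*u^2 + 108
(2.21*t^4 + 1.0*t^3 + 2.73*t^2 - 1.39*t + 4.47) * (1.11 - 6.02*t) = -13.3042*t^5 - 3.5669*t^4 - 15.3246*t^3 + 11.3981*t^2 - 28.4523*t + 4.9617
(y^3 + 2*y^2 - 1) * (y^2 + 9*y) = y^5 + 11*y^4 + 18*y^3 - y^2 - 9*y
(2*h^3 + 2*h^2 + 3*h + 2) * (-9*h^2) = -18*h^5 - 18*h^4 - 27*h^3 - 18*h^2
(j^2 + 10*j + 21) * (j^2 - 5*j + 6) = j^4 + 5*j^3 - 23*j^2 - 45*j + 126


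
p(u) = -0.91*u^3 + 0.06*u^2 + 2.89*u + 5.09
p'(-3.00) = -22.04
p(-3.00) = 21.53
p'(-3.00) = -22.04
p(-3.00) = 21.53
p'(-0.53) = 2.06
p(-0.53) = 3.71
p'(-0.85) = 0.82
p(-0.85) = 3.24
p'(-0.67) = 1.58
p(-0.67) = 3.45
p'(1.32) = -1.71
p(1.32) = 6.92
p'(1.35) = -1.92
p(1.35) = 6.86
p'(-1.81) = -6.27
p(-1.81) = 5.45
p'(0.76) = 1.40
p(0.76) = 6.92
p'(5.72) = -85.74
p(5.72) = -146.72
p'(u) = -2.73*u^2 + 0.12*u + 2.89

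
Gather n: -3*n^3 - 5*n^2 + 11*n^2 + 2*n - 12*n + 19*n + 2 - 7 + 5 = -3*n^3 + 6*n^2 + 9*n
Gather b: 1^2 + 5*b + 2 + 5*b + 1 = 10*b + 4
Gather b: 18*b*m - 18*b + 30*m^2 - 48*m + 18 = b*(18*m - 18) + 30*m^2 - 48*m + 18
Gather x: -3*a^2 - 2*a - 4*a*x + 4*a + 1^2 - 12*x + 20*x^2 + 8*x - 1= -3*a^2 + 2*a + 20*x^2 + x*(-4*a - 4)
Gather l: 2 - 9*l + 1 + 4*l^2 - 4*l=4*l^2 - 13*l + 3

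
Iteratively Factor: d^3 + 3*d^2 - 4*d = (d)*(d^2 + 3*d - 4) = d*(d - 1)*(d + 4)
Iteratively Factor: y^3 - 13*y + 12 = (y - 1)*(y^2 + y - 12) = (y - 1)*(y + 4)*(y - 3)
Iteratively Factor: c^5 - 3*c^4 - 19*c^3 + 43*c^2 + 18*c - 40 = (c - 5)*(c^4 + 2*c^3 - 9*c^2 - 2*c + 8) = (c - 5)*(c + 4)*(c^3 - 2*c^2 - c + 2) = (c - 5)*(c - 1)*(c + 4)*(c^2 - c - 2) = (c - 5)*(c - 2)*(c - 1)*(c + 4)*(c + 1)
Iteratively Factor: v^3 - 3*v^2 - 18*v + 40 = (v + 4)*(v^2 - 7*v + 10) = (v - 2)*(v + 4)*(v - 5)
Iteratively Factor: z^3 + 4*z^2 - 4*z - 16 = (z + 2)*(z^2 + 2*z - 8) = (z + 2)*(z + 4)*(z - 2)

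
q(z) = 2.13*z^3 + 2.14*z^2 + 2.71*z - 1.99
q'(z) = 6.39*z^2 + 4.28*z + 2.71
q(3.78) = 153.87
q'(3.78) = 110.19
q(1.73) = 20.13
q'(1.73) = 29.24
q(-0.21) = -2.48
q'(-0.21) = 2.09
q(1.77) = 21.32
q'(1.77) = 30.30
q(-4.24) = -137.37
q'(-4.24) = 99.44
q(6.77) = 775.35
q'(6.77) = 324.56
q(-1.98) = -15.50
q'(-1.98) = 19.29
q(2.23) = 38.32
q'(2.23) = 44.03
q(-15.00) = -6749.89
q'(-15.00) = 1376.26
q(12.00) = 4019.33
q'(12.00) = 974.23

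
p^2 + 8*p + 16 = (p + 4)^2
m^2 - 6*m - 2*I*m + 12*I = (m - 6)*(m - 2*I)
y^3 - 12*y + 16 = (y - 2)^2*(y + 4)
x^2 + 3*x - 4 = (x - 1)*(x + 4)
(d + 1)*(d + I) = d^2 + d + I*d + I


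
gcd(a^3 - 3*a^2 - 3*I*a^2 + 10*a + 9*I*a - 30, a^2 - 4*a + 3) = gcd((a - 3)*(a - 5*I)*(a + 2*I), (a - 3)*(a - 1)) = a - 3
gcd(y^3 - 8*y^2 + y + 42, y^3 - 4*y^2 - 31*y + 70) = y - 7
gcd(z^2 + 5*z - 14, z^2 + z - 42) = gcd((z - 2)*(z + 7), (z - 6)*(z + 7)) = z + 7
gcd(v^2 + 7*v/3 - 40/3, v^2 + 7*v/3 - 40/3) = v^2 + 7*v/3 - 40/3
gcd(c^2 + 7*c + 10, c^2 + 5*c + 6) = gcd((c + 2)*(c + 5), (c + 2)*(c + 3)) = c + 2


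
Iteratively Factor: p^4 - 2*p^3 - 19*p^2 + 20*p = (p - 5)*(p^3 + 3*p^2 - 4*p) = (p - 5)*(p - 1)*(p^2 + 4*p) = p*(p - 5)*(p - 1)*(p + 4)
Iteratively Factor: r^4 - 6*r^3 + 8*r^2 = (r - 4)*(r^3 - 2*r^2) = (r - 4)*(r - 2)*(r^2) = r*(r - 4)*(r - 2)*(r)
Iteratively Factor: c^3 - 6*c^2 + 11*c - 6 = (c - 2)*(c^2 - 4*c + 3) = (c - 3)*(c - 2)*(c - 1)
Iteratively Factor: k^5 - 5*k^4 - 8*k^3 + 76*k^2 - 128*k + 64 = (k - 1)*(k^4 - 4*k^3 - 12*k^2 + 64*k - 64) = (k - 2)*(k - 1)*(k^3 - 2*k^2 - 16*k + 32) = (k - 2)*(k - 1)*(k + 4)*(k^2 - 6*k + 8) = (k - 2)^2*(k - 1)*(k + 4)*(k - 4)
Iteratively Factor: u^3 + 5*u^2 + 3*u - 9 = (u + 3)*(u^2 + 2*u - 3) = (u + 3)^2*(u - 1)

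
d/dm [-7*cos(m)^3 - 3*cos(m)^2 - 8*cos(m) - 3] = (21*cos(m)^2 + 6*cos(m) + 8)*sin(m)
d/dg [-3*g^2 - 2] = -6*g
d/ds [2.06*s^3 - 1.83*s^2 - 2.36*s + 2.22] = 6.18*s^2 - 3.66*s - 2.36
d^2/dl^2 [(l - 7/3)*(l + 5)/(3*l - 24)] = 442/(9*(l^3 - 24*l^2 + 192*l - 512))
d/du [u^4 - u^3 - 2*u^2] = u*(4*u^2 - 3*u - 4)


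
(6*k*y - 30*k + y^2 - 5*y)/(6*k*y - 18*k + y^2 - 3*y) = (y - 5)/(y - 3)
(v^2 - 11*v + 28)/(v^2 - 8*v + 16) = (v - 7)/(v - 4)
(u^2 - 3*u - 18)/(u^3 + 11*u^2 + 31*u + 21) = (u - 6)/(u^2 + 8*u + 7)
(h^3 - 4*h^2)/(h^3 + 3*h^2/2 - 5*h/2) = 2*h*(h - 4)/(2*h^2 + 3*h - 5)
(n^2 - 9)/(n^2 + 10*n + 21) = (n - 3)/(n + 7)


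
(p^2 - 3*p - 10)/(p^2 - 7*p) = (p^2 - 3*p - 10)/(p*(p - 7))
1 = 1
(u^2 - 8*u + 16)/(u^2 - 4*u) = (u - 4)/u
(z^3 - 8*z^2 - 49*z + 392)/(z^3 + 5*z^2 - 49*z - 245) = (z - 8)/(z + 5)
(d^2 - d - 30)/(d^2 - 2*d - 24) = (d + 5)/(d + 4)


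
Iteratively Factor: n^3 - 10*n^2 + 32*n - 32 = (n - 4)*(n^2 - 6*n + 8) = (n - 4)^2*(n - 2)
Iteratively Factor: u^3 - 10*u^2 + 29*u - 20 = (u - 4)*(u^2 - 6*u + 5) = (u - 4)*(u - 1)*(u - 5)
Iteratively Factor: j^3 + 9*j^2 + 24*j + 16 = (j + 4)*(j^2 + 5*j + 4) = (j + 4)^2*(j + 1)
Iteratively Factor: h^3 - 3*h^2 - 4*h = (h)*(h^2 - 3*h - 4) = h*(h + 1)*(h - 4)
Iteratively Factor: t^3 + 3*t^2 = (t + 3)*(t^2) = t*(t + 3)*(t)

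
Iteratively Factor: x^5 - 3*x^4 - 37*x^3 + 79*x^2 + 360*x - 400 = (x - 5)*(x^4 + 2*x^3 - 27*x^2 - 56*x + 80) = (x - 5)*(x - 1)*(x^3 + 3*x^2 - 24*x - 80) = (x - 5)^2*(x - 1)*(x^2 + 8*x + 16) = (x - 5)^2*(x - 1)*(x + 4)*(x + 4)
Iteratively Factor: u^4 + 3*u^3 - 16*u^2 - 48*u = (u + 3)*(u^3 - 16*u) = (u - 4)*(u + 3)*(u^2 + 4*u) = u*(u - 4)*(u + 3)*(u + 4)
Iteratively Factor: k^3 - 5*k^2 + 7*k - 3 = (k - 1)*(k^2 - 4*k + 3) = (k - 3)*(k - 1)*(k - 1)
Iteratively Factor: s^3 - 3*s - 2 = (s + 1)*(s^2 - s - 2) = (s + 1)^2*(s - 2)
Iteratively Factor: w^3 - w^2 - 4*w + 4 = (w - 2)*(w^2 + w - 2) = (w - 2)*(w + 2)*(w - 1)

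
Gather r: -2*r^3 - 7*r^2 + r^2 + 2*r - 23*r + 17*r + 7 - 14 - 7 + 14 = -2*r^3 - 6*r^2 - 4*r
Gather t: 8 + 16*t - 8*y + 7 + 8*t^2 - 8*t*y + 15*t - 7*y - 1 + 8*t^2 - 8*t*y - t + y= 16*t^2 + t*(30 - 16*y) - 14*y + 14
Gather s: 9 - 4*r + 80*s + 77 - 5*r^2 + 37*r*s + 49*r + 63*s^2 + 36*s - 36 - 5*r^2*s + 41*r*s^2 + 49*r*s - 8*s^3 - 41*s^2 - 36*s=-5*r^2 + 45*r - 8*s^3 + s^2*(41*r + 22) + s*(-5*r^2 + 86*r + 80) + 50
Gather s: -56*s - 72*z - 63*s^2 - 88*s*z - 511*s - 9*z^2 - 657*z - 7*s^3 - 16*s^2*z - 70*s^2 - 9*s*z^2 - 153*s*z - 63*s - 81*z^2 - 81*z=-7*s^3 + s^2*(-16*z - 133) + s*(-9*z^2 - 241*z - 630) - 90*z^2 - 810*z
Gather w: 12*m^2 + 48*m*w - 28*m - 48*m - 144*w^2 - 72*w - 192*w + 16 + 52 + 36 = 12*m^2 - 76*m - 144*w^2 + w*(48*m - 264) + 104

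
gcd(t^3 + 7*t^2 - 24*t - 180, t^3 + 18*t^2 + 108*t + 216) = t^2 + 12*t + 36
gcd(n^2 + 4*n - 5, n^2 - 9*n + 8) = n - 1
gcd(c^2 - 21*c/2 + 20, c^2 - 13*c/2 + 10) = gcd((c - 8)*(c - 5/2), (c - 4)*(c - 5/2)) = c - 5/2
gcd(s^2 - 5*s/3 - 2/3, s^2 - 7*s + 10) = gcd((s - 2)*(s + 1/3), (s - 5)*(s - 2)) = s - 2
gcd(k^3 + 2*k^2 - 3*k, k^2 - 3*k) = k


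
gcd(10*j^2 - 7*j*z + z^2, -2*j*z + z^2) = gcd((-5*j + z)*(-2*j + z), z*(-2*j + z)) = -2*j + z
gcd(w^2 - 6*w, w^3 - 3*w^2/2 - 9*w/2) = w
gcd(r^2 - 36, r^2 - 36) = r^2 - 36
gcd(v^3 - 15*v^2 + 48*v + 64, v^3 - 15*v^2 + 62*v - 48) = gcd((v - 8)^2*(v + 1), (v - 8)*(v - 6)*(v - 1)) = v - 8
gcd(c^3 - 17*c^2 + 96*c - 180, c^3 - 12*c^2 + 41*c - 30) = c^2 - 11*c + 30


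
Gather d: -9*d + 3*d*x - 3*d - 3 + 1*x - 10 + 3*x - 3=d*(3*x - 12) + 4*x - 16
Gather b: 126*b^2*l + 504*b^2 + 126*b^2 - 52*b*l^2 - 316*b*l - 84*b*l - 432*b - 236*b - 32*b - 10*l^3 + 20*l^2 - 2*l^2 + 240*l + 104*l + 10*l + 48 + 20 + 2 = b^2*(126*l + 630) + b*(-52*l^2 - 400*l - 700) - 10*l^3 + 18*l^2 + 354*l + 70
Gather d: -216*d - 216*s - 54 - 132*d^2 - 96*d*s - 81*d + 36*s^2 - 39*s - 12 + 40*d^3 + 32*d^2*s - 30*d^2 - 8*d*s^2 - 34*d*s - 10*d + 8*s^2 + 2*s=40*d^3 + d^2*(32*s - 162) + d*(-8*s^2 - 130*s - 307) + 44*s^2 - 253*s - 66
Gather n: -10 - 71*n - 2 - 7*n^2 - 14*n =-7*n^2 - 85*n - 12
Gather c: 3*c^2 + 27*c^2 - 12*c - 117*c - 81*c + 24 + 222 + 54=30*c^2 - 210*c + 300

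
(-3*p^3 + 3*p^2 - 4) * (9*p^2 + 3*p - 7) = -27*p^5 + 18*p^4 + 30*p^3 - 57*p^2 - 12*p + 28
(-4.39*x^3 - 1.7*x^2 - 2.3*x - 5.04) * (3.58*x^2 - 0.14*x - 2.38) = -15.7162*x^5 - 5.4714*x^4 + 2.4522*x^3 - 13.6752*x^2 + 6.1796*x + 11.9952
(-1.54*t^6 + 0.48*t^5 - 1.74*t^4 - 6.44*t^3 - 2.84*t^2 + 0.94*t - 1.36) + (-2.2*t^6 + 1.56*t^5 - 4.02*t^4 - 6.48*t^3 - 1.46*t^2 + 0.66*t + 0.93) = -3.74*t^6 + 2.04*t^5 - 5.76*t^4 - 12.92*t^3 - 4.3*t^2 + 1.6*t - 0.43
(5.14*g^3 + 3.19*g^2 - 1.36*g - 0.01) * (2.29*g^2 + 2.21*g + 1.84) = 11.7706*g^5 + 18.6645*g^4 + 13.3931*g^3 + 2.8411*g^2 - 2.5245*g - 0.0184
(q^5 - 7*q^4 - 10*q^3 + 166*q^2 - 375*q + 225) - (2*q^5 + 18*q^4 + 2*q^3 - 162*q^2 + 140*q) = -q^5 - 25*q^4 - 12*q^3 + 328*q^2 - 515*q + 225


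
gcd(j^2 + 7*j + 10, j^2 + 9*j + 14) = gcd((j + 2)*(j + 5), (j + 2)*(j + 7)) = j + 2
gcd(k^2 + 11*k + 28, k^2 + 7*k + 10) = 1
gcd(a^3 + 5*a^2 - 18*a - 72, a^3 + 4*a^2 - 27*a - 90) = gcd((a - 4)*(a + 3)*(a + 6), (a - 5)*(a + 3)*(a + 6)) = a^2 + 9*a + 18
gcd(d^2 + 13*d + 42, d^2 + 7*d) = d + 7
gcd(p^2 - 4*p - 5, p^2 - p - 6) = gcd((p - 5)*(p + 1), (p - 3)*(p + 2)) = 1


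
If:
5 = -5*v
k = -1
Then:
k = -1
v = -1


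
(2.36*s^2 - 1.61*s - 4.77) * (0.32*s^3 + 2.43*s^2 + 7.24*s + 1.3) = 0.7552*s^5 + 5.2196*s^4 + 11.6477*s^3 - 20.1795*s^2 - 36.6278*s - 6.201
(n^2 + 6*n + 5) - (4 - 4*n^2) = 5*n^2 + 6*n + 1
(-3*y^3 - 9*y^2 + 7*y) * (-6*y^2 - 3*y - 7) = 18*y^5 + 63*y^4 + 6*y^3 + 42*y^2 - 49*y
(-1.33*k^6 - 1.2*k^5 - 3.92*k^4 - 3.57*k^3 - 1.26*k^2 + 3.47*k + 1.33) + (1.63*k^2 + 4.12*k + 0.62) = -1.33*k^6 - 1.2*k^5 - 3.92*k^4 - 3.57*k^3 + 0.37*k^2 + 7.59*k + 1.95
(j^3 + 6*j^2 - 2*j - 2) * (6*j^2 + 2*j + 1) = 6*j^5 + 38*j^4 + j^3 - 10*j^2 - 6*j - 2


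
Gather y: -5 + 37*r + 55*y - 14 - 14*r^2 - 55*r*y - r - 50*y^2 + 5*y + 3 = -14*r^2 + 36*r - 50*y^2 + y*(60 - 55*r) - 16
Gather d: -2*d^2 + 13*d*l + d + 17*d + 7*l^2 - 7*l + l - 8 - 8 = -2*d^2 + d*(13*l + 18) + 7*l^2 - 6*l - 16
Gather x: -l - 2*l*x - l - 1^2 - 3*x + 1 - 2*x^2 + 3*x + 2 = -2*l*x - 2*l - 2*x^2 + 2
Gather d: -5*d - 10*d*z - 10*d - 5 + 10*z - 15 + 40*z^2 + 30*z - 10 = d*(-10*z - 15) + 40*z^2 + 40*z - 30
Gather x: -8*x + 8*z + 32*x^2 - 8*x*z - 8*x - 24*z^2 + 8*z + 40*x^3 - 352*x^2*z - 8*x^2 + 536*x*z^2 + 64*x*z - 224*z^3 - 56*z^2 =40*x^3 + x^2*(24 - 352*z) + x*(536*z^2 + 56*z - 16) - 224*z^3 - 80*z^2 + 16*z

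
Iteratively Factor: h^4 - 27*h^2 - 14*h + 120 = (h + 3)*(h^3 - 3*h^2 - 18*h + 40) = (h + 3)*(h + 4)*(h^2 - 7*h + 10) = (h - 2)*(h + 3)*(h + 4)*(h - 5)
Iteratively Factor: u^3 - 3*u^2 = (u)*(u^2 - 3*u) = u*(u - 3)*(u)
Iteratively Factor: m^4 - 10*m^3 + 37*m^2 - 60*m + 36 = (m - 2)*(m^3 - 8*m^2 + 21*m - 18) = (m - 2)^2*(m^2 - 6*m + 9) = (m - 3)*(m - 2)^2*(m - 3)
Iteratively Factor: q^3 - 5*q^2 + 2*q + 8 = (q - 2)*(q^2 - 3*q - 4) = (q - 2)*(q + 1)*(q - 4)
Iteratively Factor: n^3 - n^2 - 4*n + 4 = (n - 2)*(n^2 + n - 2) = (n - 2)*(n + 2)*(n - 1)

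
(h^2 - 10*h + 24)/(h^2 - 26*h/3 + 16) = 3*(h - 4)/(3*h - 8)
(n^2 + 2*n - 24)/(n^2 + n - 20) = (n + 6)/(n + 5)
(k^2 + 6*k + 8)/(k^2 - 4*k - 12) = (k + 4)/(k - 6)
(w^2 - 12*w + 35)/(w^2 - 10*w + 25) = (w - 7)/(w - 5)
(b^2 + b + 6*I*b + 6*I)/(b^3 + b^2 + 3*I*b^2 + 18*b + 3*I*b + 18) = 1/(b - 3*I)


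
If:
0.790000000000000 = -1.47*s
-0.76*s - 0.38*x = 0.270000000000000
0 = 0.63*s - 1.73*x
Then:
No Solution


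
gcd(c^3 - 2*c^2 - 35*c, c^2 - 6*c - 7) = c - 7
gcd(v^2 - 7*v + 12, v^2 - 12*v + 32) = v - 4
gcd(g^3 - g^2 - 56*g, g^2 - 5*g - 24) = g - 8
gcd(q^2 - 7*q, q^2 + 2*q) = q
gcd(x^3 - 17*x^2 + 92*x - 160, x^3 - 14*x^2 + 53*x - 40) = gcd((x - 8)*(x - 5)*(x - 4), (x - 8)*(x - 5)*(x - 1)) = x^2 - 13*x + 40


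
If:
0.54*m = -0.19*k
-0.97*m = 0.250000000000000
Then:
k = 0.73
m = -0.26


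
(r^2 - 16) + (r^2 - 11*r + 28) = 2*r^2 - 11*r + 12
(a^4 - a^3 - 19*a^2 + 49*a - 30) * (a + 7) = a^5 + 6*a^4 - 26*a^3 - 84*a^2 + 313*a - 210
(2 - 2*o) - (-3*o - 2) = o + 4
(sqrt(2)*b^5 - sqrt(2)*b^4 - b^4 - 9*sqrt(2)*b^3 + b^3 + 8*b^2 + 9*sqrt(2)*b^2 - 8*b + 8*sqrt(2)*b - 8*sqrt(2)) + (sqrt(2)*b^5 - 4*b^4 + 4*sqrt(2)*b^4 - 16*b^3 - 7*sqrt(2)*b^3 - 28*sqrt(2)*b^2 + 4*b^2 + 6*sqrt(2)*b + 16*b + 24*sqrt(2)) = 2*sqrt(2)*b^5 - 5*b^4 + 3*sqrt(2)*b^4 - 16*sqrt(2)*b^3 - 15*b^3 - 19*sqrt(2)*b^2 + 12*b^2 + 8*b + 14*sqrt(2)*b + 16*sqrt(2)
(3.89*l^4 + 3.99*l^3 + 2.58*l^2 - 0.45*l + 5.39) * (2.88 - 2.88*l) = -11.2032*l^5 - 0.288*l^4 + 4.0608*l^3 + 8.7264*l^2 - 16.8192*l + 15.5232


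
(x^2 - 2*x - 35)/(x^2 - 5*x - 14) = (x + 5)/(x + 2)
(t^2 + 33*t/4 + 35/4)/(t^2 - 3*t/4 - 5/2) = (t + 7)/(t - 2)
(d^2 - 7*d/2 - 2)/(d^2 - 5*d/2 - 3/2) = (d - 4)/(d - 3)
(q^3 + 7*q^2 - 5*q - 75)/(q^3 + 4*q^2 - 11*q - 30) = (q + 5)/(q + 2)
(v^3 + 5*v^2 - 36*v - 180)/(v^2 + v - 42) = (v^2 + 11*v + 30)/(v + 7)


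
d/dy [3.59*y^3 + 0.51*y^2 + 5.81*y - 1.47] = 10.77*y^2 + 1.02*y + 5.81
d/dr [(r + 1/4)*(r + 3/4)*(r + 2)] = 3*r^2 + 6*r + 35/16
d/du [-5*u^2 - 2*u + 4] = -10*u - 2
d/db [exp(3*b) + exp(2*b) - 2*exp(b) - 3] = (3*exp(2*b) + 2*exp(b) - 2)*exp(b)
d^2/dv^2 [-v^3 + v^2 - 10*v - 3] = 2 - 6*v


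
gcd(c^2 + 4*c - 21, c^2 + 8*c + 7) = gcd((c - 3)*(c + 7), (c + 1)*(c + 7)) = c + 7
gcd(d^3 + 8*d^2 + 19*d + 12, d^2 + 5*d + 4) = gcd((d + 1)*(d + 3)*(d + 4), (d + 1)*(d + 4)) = d^2 + 5*d + 4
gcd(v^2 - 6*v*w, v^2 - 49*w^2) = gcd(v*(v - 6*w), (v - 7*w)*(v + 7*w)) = 1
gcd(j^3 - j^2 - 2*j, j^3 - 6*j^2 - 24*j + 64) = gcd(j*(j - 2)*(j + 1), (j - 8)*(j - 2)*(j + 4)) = j - 2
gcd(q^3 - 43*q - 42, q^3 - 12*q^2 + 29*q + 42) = q^2 - 6*q - 7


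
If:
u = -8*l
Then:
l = -u/8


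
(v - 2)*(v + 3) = v^2 + v - 6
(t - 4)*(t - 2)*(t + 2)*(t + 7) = t^4 + 3*t^3 - 32*t^2 - 12*t + 112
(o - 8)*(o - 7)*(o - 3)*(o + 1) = o^4 - 17*o^3 + 83*o^2 - 67*o - 168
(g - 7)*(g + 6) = g^2 - g - 42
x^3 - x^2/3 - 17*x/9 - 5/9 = (x - 5/3)*(x + 1/3)*(x + 1)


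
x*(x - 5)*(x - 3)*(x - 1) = x^4 - 9*x^3 + 23*x^2 - 15*x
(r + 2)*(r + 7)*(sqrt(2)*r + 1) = sqrt(2)*r^3 + r^2 + 9*sqrt(2)*r^2 + 9*r + 14*sqrt(2)*r + 14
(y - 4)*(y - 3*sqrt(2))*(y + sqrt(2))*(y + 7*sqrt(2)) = y^4 - 4*y^3 + 5*sqrt(2)*y^3 - 34*y^2 - 20*sqrt(2)*y^2 - 42*sqrt(2)*y + 136*y + 168*sqrt(2)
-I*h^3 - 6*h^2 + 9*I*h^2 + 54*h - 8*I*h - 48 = (h - 8)*(h - 6*I)*(-I*h + I)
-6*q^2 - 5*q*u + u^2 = (-6*q + u)*(q + u)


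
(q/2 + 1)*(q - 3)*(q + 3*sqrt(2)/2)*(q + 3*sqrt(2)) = q^4/2 - q^3/2 + 9*sqrt(2)*q^3/4 - 9*sqrt(2)*q^2/4 + 3*q^2/2 - 27*sqrt(2)*q/2 - 9*q/2 - 27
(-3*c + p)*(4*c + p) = -12*c^2 + c*p + p^2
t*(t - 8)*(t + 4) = t^3 - 4*t^2 - 32*t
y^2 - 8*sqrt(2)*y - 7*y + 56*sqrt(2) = (y - 7)*(y - 8*sqrt(2))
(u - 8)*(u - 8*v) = u^2 - 8*u*v - 8*u + 64*v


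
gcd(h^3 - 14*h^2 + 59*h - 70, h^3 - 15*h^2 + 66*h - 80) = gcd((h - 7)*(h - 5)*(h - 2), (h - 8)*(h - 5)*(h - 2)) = h^2 - 7*h + 10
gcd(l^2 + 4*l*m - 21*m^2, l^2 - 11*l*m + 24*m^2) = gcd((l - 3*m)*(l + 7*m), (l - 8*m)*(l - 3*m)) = l - 3*m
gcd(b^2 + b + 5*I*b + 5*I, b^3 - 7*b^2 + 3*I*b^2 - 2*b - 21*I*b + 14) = 1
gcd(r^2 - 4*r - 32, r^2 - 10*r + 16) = r - 8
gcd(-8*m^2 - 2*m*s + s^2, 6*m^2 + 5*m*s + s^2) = 2*m + s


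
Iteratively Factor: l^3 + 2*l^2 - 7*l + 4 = (l - 1)*(l^2 + 3*l - 4) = (l - 1)^2*(l + 4)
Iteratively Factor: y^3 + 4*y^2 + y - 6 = (y + 3)*(y^2 + y - 2) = (y - 1)*(y + 3)*(y + 2)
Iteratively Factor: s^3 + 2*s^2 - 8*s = (s + 4)*(s^2 - 2*s) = (s - 2)*(s + 4)*(s)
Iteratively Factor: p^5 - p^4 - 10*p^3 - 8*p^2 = (p + 2)*(p^4 - 3*p^3 - 4*p^2) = (p + 1)*(p + 2)*(p^3 - 4*p^2) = p*(p + 1)*(p + 2)*(p^2 - 4*p) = p^2*(p + 1)*(p + 2)*(p - 4)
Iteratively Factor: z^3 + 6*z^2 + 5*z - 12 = (z - 1)*(z^2 + 7*z + 12) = (z - 1)*(z + 3)*(z + 4)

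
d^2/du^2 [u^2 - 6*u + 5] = 2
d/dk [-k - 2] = -1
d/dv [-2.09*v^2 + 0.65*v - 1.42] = 0.65 - 4.18*v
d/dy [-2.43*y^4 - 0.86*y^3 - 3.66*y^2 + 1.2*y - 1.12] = -9.72*y^3 - 2.58*y^2 - 7.32*y + 1.2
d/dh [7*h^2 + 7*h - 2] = 14*h + 7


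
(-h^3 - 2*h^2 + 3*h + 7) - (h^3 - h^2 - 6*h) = -2*h^3 - h^2 + 9*h + 7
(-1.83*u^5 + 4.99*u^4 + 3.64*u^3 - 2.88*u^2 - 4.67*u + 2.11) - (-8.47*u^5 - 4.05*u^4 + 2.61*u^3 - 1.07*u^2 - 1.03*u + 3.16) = 6.64*u^5 + 9.04*u^4 + 1.03*u^3 - 1.81*u^2 - 3.64*u - 1.05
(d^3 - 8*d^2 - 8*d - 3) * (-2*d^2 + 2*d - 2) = -2*d^5 + 18*d^4 - 2*d^3 + 6*d^2 + 10*d + 6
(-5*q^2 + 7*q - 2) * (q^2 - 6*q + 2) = -5*q^4 + 37*q^3 - 54*q^2 + 26*q - 4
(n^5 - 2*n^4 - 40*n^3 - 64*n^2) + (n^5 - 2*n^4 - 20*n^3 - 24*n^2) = 2*n^5 - 4*n^4 - 60*n^3 - 88*n^2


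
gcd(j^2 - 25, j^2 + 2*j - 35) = j - 5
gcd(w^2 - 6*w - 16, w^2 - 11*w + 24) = w - 8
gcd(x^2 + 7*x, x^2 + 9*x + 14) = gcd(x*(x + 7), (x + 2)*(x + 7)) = x + 7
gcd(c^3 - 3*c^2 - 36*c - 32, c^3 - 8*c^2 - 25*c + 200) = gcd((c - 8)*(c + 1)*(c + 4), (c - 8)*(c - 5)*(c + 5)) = c - 8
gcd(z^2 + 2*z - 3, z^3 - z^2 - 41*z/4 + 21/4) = z + 3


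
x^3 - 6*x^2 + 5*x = x*(x - 5)*(x - 1)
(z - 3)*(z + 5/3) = z^2 - 4*z/3 - 5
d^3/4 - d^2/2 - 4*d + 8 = (d/4 + 1)*(d - 4)*(d - 2)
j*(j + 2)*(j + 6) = j^3 + 8*j^2 + 12*j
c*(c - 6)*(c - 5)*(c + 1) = c^4 - 10*c^3 + 19*c^2 + 30*c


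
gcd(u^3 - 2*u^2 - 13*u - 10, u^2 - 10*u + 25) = u - 5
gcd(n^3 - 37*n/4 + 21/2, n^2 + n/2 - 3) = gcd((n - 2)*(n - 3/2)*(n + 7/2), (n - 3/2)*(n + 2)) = n - 3/2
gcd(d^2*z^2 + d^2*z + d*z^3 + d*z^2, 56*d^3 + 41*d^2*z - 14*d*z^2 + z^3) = d + z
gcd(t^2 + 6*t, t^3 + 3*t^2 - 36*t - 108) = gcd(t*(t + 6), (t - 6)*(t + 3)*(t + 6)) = t + 6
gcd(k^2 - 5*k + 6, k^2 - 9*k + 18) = k - 3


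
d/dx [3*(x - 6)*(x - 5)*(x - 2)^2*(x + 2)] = 15*x^4 - 156*x^3 + 432*x^2 - 48*x - 624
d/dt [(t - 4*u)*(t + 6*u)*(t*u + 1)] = 3*t^2*u + 4*t*u^2 + 2*t - 24*u^3 + 2*u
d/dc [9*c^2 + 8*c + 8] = 18*c + 8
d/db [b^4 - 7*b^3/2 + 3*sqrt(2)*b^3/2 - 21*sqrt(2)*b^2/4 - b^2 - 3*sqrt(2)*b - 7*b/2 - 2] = 4*b^3 - 21*b^2/2 + 9*sqrt(2)*b^2/2 - 21*sqrt(2)*b/2 - 2*b - 3*sqrt(2) - 7/2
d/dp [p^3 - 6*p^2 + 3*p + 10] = 3*p^2 - 12*p + 3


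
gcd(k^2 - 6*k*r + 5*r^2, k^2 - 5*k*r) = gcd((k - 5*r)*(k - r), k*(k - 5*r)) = -k + 5*r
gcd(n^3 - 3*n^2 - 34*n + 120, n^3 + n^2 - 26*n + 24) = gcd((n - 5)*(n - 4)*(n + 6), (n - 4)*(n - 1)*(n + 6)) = n^2 + 2*n - 24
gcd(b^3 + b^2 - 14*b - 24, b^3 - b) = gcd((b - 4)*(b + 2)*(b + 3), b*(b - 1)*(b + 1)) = 1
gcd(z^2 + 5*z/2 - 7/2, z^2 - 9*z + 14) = 1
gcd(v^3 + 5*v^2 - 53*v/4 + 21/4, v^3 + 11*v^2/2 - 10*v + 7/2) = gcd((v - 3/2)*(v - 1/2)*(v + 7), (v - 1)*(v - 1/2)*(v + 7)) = v^2 + 13*v/2 - 7/2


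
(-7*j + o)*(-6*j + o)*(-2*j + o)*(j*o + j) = -84*j^4*o - 84*j^4 + 68*j^3*o^2 + 68*j^3*o - 15*j^2*o^3 - 15*j^2*o^2 + j*o^4 + j*o^3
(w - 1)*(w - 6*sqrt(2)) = w^2 - 6*sqrt(2)*w - w + 6*sqrt(2)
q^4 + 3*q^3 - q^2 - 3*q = q*(q - 1)*(q + 1)*(q + 3)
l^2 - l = l*(l - 1)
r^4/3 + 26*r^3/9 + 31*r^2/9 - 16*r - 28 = (r/3 + 1)*(r - 7/3)*(r + 2)*(r + 6)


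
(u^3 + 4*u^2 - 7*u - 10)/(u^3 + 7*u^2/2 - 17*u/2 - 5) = 2*(u + 1)/(2*u + 1)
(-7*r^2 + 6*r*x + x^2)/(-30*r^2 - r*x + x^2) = (7*r^2 - 6*r*x - x^2)/(30*r^2 + r*x - x^2)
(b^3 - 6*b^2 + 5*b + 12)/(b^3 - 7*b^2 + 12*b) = (b + 1)/b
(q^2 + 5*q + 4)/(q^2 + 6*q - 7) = (q^2 + 5*q + 4)/(q^2 + 6*q - 7)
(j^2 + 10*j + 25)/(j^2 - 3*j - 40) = (j + 5)/(j - 8)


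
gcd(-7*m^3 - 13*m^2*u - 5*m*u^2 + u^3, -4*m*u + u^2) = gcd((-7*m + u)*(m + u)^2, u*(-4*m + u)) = 1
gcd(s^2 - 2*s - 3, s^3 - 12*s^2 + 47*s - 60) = s - 3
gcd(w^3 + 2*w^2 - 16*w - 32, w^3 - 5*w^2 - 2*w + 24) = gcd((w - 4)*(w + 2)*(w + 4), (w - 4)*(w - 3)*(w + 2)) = w^2 - 2*w - 8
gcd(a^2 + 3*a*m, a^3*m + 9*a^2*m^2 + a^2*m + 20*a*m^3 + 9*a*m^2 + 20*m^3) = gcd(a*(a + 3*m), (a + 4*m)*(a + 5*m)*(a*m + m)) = 1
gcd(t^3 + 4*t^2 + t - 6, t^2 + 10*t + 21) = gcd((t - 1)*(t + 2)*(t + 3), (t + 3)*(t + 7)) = t + 3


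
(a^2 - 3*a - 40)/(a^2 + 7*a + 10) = (a - 8)/(a + 2)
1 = 1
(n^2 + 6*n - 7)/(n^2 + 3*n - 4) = (n + 7)/(n + 4)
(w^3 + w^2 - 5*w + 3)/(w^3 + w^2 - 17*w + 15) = (w^2 + 2*w - 3)/(w^2 + 2*w - 15)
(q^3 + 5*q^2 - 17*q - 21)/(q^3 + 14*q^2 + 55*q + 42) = (q - 3)/(q + 6)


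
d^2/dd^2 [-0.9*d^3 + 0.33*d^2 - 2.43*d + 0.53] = 0.66 - 5.4*d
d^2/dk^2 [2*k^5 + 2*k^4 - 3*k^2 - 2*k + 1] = 40*k^3 + 24*k^2 - 6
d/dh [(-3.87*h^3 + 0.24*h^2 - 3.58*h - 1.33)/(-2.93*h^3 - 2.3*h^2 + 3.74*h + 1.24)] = (-7.105427357601e-15*h^5 + 9.6042*h^4 - 49.9264*h^3 - 33.4235*h^2 - 5.5228*h + 0.535)/(8.5849*h^6 + 13.478*h^5 - 16.6264*h^4 - 24.4704*h^3 + 8.2836*h^2 + 9.2752*h + 1.5376)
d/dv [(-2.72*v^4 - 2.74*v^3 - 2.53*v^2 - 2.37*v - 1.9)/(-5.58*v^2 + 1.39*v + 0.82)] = (30.3552*v^5 + 3.9468*v^4 - 16.5388*v^3 - 23.4817*v^2 - 25.3532*v + 0.6976)/(31.1364*v^4 - 15.5124*v^3 - 7.2191*v^2 + 2.2796*v + 0.6724)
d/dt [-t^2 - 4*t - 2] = -2*t - 4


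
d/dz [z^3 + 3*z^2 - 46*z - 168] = 3*z^2 + 6*z - 46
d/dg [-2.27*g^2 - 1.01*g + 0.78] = -4.54*g - 1.01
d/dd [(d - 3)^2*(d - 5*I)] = (d - 3)*(3*d - 3 - 10*I)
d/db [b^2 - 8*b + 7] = 2*b - 8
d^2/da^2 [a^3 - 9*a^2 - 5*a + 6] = 6*a - 18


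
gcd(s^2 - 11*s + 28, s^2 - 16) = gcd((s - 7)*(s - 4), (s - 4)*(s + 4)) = s - 4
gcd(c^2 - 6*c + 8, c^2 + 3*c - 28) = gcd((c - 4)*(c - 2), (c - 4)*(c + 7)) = c - 4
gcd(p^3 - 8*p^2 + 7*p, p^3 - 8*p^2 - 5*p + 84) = p - 7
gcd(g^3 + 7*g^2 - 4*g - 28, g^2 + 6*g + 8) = g + 2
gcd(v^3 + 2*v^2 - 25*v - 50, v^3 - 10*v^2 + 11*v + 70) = v^2 - 3*v - 10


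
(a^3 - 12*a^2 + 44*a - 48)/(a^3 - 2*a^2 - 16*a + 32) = (a - 6)/(a + 4)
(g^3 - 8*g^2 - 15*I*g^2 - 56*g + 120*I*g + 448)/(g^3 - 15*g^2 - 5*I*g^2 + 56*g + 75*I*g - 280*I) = (g^2 - 15*I*g - 56)/(g^2 - g*(7 + 5*I) + 35*I)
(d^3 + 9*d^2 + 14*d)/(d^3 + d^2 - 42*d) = (d + 2)/(d - 6)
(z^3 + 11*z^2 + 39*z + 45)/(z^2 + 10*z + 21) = (z^2 + 8*z + 15)/(z + 7)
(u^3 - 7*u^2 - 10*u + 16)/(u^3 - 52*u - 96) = (u - 1)/(u + 6)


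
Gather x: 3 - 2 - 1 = 0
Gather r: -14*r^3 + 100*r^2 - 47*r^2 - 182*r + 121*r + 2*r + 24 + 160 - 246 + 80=-14*r^3 + 53*r^2 - 59*r + 18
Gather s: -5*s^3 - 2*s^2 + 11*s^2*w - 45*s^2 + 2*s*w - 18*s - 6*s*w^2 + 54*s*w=-5*s^3 + s^2*(11*w - 47) + s*(-6*w^2 + 56*w - 18)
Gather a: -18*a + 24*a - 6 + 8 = 6*a + 2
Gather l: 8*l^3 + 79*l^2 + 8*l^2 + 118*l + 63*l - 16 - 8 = 8*l^3 + 87*l^2 + 181*l - 24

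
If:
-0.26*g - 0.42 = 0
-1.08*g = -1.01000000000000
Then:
No Solution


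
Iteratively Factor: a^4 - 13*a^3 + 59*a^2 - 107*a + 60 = (a - 4)*(a^3 - 9*a^2 + 23*a - 15) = (a - 4)*(a - 1)*(a^2 - 8*a + 15) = (a - 4)*(a - 3)*(a - 1)*(a - 5)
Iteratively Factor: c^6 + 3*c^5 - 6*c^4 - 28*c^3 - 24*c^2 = (c + 2)*(c^5 + c^4 - 8*c^3 - 12*c^2) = c*(c + 2)*(c^4 + c^3 - 8*c^2 - 12*c) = c^2*(c + 2)*(c^3 + c^2 - 8*c - 12) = c^2*(c - 3)*(c + 2)*(c^2 + 4*c + 4) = c^2*(c - 3)*(c + 2)^2*(c + 2)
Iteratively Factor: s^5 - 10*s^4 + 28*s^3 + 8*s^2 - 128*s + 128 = (s - 4)*(s^4 - 6*s^3 + 4*s^2 + 24*s - 32) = (s - 4)*(s + 2)*(s^3 - 8*s^2 + 20*s - 16) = (s - 4)*(s - 2)*(s + 2)*(s^2 - 6*s + 8) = (s - 4)*(s - 2)^2*(s + 2)*(s - 4)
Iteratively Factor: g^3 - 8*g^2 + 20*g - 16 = (g - 2)*(g^2 - 6*g + 8) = (g - 2)^2*(g - 4)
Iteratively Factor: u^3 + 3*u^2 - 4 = (u + 2)*(u^2 + u - 2) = (u + 2)^2*(u - 1)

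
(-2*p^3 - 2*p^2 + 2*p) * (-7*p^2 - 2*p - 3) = 14*p^5 + 18*p^4 - 4*p^3 + 2*p^2 - 6*p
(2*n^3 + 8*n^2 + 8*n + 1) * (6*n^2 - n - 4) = 12*n^5 + 46*n^4 + 32*n^3 - 34*n^2 - 33*n - 4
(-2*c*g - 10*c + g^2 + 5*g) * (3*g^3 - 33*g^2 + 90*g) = -6*c*g^4 + 36*c*g^3 + 150*c*g^2 - 900*c*g + 3*g^5 - 18*g^4 - 75*g^3 + 450*g^2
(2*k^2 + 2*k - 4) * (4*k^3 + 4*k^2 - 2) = 8*k^5 + 16*k^4 - 8*k^3 - 20*k^2 - 4*k + 8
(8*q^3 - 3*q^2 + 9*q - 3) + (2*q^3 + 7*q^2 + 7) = 10*q^3 + 4*q^2 + 9*q + 4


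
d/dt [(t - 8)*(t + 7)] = 2*t - 1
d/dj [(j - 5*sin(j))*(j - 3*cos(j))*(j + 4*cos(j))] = -(j - 5*sin(j))*(j - 3*cos(j))*(4*sin(j) - 1) + (j - 5*sin(j))*(j + 4*cos(j))*(3*sin(j) + 1) - (j - 3*cos(j))*(j + 4*cos(j))*(5*cos(j) - 1)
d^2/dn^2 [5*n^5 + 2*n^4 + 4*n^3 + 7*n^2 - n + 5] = 100*n^3 + 24*n^2 + 24*n + 14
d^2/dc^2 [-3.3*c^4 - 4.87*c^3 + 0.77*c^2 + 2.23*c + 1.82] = -39.6*c^2 - 29.22*c + 1.54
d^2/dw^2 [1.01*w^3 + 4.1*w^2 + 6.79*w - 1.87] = 6.06*w + 8.2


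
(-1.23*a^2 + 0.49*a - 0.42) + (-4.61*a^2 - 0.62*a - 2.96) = -5.84*a^2 - 0.13*a - 3.38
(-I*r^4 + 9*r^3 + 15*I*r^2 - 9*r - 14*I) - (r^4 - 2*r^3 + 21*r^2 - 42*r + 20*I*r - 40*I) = -r^4 - I*r^4 + 11*r^3 - 21*r^2 + 15*I*r^2 + 33*r - 20*I*r + 26*I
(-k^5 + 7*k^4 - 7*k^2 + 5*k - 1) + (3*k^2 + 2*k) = -k^5 + 7*k^4 - 4*k^2 + 7*k - 1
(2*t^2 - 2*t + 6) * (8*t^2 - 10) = 16*t^4 - 16*t^3 + 28*t^2 + 20*t - 60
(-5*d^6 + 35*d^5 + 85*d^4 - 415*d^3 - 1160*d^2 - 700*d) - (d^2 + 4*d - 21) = -5*d^6 + 35*d^5 + 85*d^4 - 415*d^3 - 1161*d^2 - 704*d + 21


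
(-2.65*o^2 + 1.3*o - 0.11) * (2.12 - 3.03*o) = 8.0295*o^3 - 9.557*o^2 + 3.0893*o - 0.2332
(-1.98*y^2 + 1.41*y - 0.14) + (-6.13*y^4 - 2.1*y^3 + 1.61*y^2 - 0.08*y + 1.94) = -6.13*y^4 - 2.1*y^3 - 0.37*y^2 + 1.33*y + 1.8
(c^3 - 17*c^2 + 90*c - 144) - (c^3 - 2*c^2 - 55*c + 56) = -15*c^2 + 145*c - 200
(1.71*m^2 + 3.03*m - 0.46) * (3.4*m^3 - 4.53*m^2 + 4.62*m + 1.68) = 5.814*m^5 + 2.5557*m^4 - 7.3897*m^3 + 18.9552*m^2 + 2.9652*m - 0.7728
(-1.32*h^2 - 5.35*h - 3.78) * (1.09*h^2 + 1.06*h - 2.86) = -1.4388*h^4 - 7.2307*h^3 - 6.016*h^2 + 11.2942*h + 10.8108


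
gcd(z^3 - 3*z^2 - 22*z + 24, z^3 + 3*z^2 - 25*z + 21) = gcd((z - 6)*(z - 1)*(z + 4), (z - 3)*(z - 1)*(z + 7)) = z - 1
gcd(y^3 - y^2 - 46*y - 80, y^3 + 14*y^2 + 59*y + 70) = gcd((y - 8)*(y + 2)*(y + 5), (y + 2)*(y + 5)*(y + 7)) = y^2 + 7*y + 10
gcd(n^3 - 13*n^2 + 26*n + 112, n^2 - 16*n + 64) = n - 8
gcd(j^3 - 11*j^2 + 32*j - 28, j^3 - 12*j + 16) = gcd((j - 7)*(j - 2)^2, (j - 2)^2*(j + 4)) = j^2 - 4*j + 4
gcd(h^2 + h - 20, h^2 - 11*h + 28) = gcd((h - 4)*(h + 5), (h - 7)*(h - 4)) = h - 4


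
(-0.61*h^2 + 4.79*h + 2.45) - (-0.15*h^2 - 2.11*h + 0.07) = -0.46*h^2 + 6.9*h + 2.38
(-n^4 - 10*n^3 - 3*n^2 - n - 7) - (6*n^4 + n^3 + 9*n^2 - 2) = -7*n^4 - 11*n^3 - 12*n^2 - n - 5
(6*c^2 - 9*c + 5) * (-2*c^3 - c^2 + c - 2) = -12*c^5 + 12*c^4 + 5*c^3 - 26*c^2 + 23*c - 10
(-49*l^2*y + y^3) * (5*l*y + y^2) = -245*l^3*y^2 - 49*l^2*y^3 + 5*l*y^4 + y^5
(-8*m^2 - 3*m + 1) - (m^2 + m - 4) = -9*m^2 - 4*m + 5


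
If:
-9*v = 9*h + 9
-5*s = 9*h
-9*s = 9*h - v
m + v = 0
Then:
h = 5/31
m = 36/31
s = -9/31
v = -36/31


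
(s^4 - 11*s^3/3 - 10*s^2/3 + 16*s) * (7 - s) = -s^5 + 32*s^4/3 - 67*s^3/3 - 118*s^2/3 + 112*s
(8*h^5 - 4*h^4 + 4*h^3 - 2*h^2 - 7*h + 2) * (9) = 72*h^5 - 36*h^4 + 36*h^3 - 18*h^2 - 63*h + 18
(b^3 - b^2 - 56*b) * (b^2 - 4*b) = b^5 - 5*b^4 - 52*b^3 + 224*b^2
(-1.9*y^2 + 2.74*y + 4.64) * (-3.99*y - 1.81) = 7.581*y^3 - 7.4936*y^2 - 23.473*y - 8.3984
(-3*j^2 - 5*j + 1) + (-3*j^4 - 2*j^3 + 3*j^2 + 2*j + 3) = -3*j^4 - 2*j^3 - 3*j + 4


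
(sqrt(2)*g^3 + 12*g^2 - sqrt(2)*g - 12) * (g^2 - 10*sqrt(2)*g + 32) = sqrt(2)*g^5 - 8*g^4 - 89*sqrt(2)*g^3 + 392*g^2 + 88*sqrt(2)*g - 384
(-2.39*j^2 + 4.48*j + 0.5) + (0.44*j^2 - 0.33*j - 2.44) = -1.95*j^2 + 4.15*j - 1.94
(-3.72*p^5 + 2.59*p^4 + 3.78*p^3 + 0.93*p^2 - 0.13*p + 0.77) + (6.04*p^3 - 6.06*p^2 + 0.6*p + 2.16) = -3.72*p^5 + 2.59*p^4 + 9.82*p^3 - 5.13*p^2 + 0.47*p + 2.93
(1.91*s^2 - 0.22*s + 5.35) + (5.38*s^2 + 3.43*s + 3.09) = 7.29*s^2 + 3.21*s + 8.44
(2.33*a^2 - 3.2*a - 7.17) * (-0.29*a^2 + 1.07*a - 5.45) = -0.6757*a^4 + 3.4211*a^3 - 14.0432*a^2 + 9.7681*a + 39.0765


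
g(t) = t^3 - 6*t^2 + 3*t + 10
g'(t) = 3*t^2 - 12*t + 3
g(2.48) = -4.21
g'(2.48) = -8.31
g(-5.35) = -330.92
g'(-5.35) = 153.07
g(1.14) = 7.10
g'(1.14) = -6.78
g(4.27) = -8.73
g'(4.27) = 6.46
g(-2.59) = -55.39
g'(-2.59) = 54.20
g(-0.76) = 3.82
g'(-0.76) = 13.85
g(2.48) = -4.21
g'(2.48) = -8.31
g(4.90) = -1.71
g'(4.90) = 16.23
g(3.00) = -8.00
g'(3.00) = -6.00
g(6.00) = 28.00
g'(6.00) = 39.00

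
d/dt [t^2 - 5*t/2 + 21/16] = 2*t - 5/2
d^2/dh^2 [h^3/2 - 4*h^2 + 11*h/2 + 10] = 3*h - 8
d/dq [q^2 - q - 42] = 2*q - 1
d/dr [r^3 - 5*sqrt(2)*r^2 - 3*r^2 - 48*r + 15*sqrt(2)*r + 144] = 3*r^2 - 10*sqrt(2)*r - 6*r - 48 + 15*sqrt(2)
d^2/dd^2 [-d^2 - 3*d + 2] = -2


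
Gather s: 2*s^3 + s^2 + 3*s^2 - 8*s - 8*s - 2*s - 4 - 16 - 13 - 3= 2*s^3 + 4*s^2 - 18*s - 36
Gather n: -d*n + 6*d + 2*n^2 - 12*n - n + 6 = 6*d + 2*n^2 + n*(-d - 13) + 6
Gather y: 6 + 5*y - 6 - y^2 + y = -y^2 + 6*y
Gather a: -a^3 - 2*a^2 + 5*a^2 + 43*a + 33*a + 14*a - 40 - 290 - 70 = -a^3 + 3*a^2 + 90*a - 400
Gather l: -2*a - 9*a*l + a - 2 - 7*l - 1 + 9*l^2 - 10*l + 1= -a + 9*l^2 + l*(-9*a - 17) - 2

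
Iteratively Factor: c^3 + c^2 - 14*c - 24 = (c + 2)*(c^2 - c - 12) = (c - 4)*(c + 2)*(c + 3)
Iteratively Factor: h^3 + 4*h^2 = (h)*(h^2 + 4*h) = h^2*(h + 4)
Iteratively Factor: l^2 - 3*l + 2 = (l - 2)*(l - 1)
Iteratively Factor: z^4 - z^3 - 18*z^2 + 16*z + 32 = (z + 1)*(z^3 - 2*z^2 - 16*z + 32) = (z - 4)*(z + 1)*(z^2 + 2*z - 8) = (z - 4)*(z + 1)*(z + 4)*(z - 2)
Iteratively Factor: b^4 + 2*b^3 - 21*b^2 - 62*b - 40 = (b + 4)*(b^3 - 2*b^2 - 13*b - 10) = (b + 2)*(b + 4)*(b^2 - 4*b - 5) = (b + 1)*(b + 2)*(b + 4)*(b - 5)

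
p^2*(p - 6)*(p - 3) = p^4 - 9*p^3 + 18*p^2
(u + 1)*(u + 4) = u^2 + 5*u + 4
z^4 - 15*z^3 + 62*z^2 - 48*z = z*(z - 8)*(z - 6)*(z - 1)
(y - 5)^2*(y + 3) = y^3 - 7*y^2 - 5*y + 75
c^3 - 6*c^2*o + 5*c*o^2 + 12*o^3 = (c - 4*o)*(c - 3*o)*(c + o)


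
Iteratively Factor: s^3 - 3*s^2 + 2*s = (s - 2)*(s^2 - s) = (s - 2)*(s - 1)*(s)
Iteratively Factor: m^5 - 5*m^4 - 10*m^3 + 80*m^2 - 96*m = (m - 3)*(m^4 - 2*m^3 - 16*m^2 + 32*m) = (m - 3)*(m - 2)*(m^3 - 16*m) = (m - 4)*(m - 3)*(m - 2)*(m^2 + 4*m) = m*(m - 4)*(m - 3)*(m - 2)*(m + 4)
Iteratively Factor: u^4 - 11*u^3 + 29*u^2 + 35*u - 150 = (u + 2)*(u^3 - 13*u^2 + 55*u - 75) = (u - 5)*(u + 2)*(u^2 - 8*u + 15) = (u - 5)^2*(u + 2)*(u - 3)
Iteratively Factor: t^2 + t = (t)*(t + 1)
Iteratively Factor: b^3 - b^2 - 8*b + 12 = (b + 3)*(b^2 - 4*b + 4) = (b - 2)*(b + 3)*(b - 2)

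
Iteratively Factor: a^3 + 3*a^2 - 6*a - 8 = (a + 4)*(a^2 - a - 2) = (a - 2)*(a + 4)*(a + 1)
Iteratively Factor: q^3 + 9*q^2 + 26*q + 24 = (q + 4)*(q^2 + 5*q + 6) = (q + 3)*(q + 4)*(q + 2)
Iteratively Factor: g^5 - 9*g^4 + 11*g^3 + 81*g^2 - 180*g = (g)*(g^4 - 9*g^3 + 11*g^2 + 81*g - 180) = g*(g - 4)*(g^3 - 5*g^2 - 9*g + 45) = g*(g - 5)*(g - 4)*(g^2 - 9) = g*(g - 5)*(g - 4)*(g - 3)*(g + 3)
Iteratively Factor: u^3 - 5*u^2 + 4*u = (u - 1)*(u^2 - 4*u) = u*(u - 1)*(u - 4)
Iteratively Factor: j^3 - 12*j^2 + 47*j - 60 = (j - 4)*(j^2 - 8*j + 15) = (j - 4)*(j - 3)*(j - 5)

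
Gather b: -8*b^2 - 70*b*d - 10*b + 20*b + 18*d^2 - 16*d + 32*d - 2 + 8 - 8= -8*b^2 + b*(10 - 70*d) + 18*d^2 + 16*d - 2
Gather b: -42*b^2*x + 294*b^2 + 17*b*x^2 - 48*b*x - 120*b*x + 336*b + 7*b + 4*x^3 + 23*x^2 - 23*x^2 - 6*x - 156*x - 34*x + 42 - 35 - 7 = b^2*(294 - 42*x) + b*(17*x^2 - 168*x + 343) + 4*x^3 - 196*x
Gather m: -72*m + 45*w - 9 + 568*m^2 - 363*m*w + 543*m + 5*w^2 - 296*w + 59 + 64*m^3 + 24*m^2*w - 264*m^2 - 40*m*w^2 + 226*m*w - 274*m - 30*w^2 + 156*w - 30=64*m^3 + m^2*(24*w + 304) + m*(-40*w^2 - 137*w + 197) - 25*w^2 - 95*w + 20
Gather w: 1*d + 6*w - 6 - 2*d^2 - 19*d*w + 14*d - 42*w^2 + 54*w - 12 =-2*d^2 + 15*d - 42*w^2 + w*(60 - 19*d) - 18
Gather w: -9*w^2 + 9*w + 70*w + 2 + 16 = -9*w^2 + 79*w + 18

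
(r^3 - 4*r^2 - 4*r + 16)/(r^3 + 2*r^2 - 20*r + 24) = (r^2 - 2*r - 8)/(r^2 + 4*r - 12)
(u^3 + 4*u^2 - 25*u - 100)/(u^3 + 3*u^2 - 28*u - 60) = (u^2 + 9*u + 20)/(u^2 + 8*u + 12)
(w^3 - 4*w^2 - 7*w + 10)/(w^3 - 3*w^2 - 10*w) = (w - 1)/w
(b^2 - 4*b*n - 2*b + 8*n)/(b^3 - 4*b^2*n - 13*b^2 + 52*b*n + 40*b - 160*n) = (b - 2)/(b^2 - 13*b + 40)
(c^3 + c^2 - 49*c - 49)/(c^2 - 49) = c + 1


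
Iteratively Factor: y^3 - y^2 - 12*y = (y - 4)*(y^2 + 3*y) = y*(y - 4)*(y + 3)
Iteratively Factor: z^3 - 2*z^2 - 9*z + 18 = (z - 3)*(z^2 + z - 6) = (z - 3)*(z - 2)*(z + 3)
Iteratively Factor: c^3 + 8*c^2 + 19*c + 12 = (c + 3)*(c^2 + 5*c + 4) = (c + 1)*(c + 3)*(c + 4)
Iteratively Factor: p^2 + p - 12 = (p - 3)*(p + 4)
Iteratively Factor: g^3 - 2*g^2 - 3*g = (g - 3)*(g^2 + g) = (g - 3)*(g + 1)*(g)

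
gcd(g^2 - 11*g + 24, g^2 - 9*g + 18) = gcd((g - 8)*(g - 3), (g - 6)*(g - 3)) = g - 3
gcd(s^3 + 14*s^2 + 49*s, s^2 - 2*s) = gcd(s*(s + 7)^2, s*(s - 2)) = s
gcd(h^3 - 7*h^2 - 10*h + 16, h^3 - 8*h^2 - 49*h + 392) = h - 8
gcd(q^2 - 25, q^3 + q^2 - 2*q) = 1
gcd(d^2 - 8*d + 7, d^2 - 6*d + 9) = 1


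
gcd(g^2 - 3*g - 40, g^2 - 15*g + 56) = g - 8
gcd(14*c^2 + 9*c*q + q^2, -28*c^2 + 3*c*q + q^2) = 7*c + q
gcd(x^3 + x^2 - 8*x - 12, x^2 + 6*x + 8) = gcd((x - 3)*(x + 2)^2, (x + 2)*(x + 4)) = x + 2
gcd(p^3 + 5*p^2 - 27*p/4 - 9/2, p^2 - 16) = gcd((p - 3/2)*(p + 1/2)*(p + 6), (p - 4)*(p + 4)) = 1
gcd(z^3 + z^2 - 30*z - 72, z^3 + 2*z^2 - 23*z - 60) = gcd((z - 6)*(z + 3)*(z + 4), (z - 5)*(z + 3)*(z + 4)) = z^2 + 7*z + 12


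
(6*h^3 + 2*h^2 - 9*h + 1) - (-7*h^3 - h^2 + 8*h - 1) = 13*h^3 + 3*h^2 - 17*h + 2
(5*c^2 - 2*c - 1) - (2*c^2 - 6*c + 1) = 3*c^2 + 4*c - 2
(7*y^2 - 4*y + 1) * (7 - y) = -7*y^3 + 53*y^2 - 29*y + 7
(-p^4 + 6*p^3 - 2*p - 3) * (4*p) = -4*p^5 + 24*p^4 - 8*p^2 - 12*p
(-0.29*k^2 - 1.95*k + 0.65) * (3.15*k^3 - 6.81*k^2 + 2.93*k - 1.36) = -0.9135*k^5 - 4.1676*k^4 + 14.4773*k^3 - 9.7456*k^2 + 4.5565*k - 0.884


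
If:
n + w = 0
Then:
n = -w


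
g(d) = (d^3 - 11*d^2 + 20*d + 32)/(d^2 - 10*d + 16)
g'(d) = (10 - 2*d)*(d^3 - 11*d^2 + 20*d + 32)/(d^2 - 10*d + 16)^2 + (3*d^2 - 22*d + 20)/(d^2 - 10*d + 16)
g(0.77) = 4.65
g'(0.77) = 4.97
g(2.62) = -8.06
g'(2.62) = 16.61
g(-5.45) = -5.64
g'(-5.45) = 1.11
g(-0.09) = 1.78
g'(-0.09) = 2.37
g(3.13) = -3.18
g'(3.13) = 5.70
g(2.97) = -4.22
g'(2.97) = 7.38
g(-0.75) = 0.43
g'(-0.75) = 1.79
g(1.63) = 16.85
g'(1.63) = 44.83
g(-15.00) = -15.65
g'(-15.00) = 1.02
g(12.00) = 10.40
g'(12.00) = 1.06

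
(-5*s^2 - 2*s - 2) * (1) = -5*s^2 - 2*s - 2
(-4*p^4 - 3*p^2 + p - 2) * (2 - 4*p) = 16*p^5 - 8*p^4 + 12*p^3 - 10*p^2 + 10*p - 4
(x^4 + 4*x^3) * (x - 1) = x^5 + 3*x^4 - 4*x^3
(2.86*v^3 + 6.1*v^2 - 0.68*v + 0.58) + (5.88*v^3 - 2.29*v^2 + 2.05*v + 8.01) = 8.74*v^3 + 3.81*v^2 + 1.37*v + 8.59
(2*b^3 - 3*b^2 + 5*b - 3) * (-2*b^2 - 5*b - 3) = -4*b^5 - 4*b^4 - b^3 - 10*b^2 + 9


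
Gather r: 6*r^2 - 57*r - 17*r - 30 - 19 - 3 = 6*r^2 - 74*r - 52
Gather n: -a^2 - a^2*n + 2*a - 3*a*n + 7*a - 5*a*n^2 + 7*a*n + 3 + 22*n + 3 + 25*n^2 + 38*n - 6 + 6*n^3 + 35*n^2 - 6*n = -a^2 + 9*a + 6*n^3 + n^2*(60 - 5*a) + n*(-a^2 + 4*a + 54)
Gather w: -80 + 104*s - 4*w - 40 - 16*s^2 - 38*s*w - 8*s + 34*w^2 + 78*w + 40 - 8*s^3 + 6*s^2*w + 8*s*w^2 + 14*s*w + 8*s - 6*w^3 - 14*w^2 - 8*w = -8*s^3 - 16*s^2 + 104*s - 6*w^3 + w^2*(8*s + 20) + w*(6*s^2 - 24*s + 66) - 80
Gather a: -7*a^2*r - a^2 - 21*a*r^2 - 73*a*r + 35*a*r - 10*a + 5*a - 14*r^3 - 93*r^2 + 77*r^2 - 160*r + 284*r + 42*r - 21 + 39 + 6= a^2*(-7*r - 1) + a*(-21*r^2 - 38*r - 5) - 14*r^3 - 16*r^2 + 166*r + 24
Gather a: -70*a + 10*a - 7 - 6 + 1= -60*a - 12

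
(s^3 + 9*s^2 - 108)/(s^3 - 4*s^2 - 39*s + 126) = (s + 6)/(s - 7)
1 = 1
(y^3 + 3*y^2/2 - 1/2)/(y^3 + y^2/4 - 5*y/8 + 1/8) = 4*(y + 1)/(4*y - 1)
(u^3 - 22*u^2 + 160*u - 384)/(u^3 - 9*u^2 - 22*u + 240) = (u - 8)/(u + 5)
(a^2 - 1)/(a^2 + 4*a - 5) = (a + 1)/(a + 5)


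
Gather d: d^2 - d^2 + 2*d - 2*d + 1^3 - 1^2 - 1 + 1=0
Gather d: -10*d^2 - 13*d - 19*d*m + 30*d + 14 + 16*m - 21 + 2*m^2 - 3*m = -10*d^2 + d*(17 - 19*m) + 2*m^2 + 13*m - 7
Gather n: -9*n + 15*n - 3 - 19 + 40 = 6*n + 18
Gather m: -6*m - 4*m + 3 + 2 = 5 - 10*m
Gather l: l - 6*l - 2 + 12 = 10 - 5*l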